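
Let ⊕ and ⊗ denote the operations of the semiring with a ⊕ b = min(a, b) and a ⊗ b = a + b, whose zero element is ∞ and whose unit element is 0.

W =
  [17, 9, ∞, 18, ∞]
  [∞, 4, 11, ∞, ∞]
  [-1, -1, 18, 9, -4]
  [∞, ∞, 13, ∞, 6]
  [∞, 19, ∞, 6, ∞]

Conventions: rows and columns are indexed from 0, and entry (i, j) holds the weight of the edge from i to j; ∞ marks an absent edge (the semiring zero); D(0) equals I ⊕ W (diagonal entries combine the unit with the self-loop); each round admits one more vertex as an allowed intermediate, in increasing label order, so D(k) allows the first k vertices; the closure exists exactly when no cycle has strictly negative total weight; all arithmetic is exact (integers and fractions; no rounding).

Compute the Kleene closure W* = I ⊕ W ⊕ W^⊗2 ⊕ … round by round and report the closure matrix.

D(0):
  [0, 9, ∞, 18, ∞]
  [∞, 0, 11, ∞, ∞]
  [-1, -1, 0, 9, -4]
  [∞, ∞, 13, 0, 6]
  [∞, 19, ∞, 6, 0]
D(1):
  [0, 9, ∞, 18, ∞]
  [∞, 0, 11, ∞, ∞]
  [-1, -1, 0, 9, -4]
  [∞, ∞, 13, 0, 6]
  [∞, 19, ∞, 6, 0]
D(2):
  [0, 9, 20, 18, ∞]
  [∞, 0, 11, ∞, ∞]
  [-1, -1, 0, 9, -4]
  [∞, ∞, 13, 0, 6]
  [∞, 19, 30, 6, 0]
D(3):
  [0, 9, 20, 18, 16]
  [10, 0, 11, 20, 7]
  [-1, -1, 0, 9, -4]
  [12, 12, 13, 0, 6]
  [29, 19, 30, 6, 0]
D(4):
  [0, 9, 20, 18, 16]
  [10, 0, 11, 20, 7]
  [-1, -1, 0, 9, -4]
  [12, 12, 13, 0, 6]
  [18, 18, 19, 6, 0]
D(5):
  [0, 9, 20, 18, 16]
  [10, 0, 11, 13, 7]
  [-1, -1, 0, 2, -4]
  [12, 12, 13, 0, 6]
  [18, 18, 19, 6, 0]
Answer: W* = [[0, 9, 20, 18, 16], [10, 0, 11, 13, 7], [-1, -1, 0, 2, -4], [12, 12, 13, 0, 6], [18, 18, 19, 6, 0]]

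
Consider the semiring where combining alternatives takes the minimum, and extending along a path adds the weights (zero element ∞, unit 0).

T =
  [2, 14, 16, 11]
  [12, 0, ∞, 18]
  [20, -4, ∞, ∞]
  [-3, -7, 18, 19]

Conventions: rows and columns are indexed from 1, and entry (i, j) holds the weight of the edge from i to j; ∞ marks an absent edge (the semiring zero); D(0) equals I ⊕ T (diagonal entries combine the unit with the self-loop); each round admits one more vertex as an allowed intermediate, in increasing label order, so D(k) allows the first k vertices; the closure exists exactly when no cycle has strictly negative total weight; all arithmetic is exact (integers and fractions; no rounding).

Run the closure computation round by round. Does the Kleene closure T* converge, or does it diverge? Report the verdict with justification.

D(0):
  [0, 14, 16, 11]
  [12, 0, ∞, 18]
  [20, -4, 0, ∞]
  [-3, -7, 18, 0]
D(1):
  [0, 14, 16, 11]
  [12, 0, 28, 18]
  [20, -4, 0, 31]
  [-3, -7, 13, 0]
D(2):
  [0, 14, 16, 11]
  [12, 0, 28, 18]
  [8, -4, 0, 14]
  [-3, -7, 13, 0]
D(3):
  [0, 12, 16, 11]
  [12, 0, 28, 18]
  [8, -4, 0, 14]
  [-3, -7, 13, 0]
D(4):
  [0, 4, 16, 11]
  [12, 0, 28, 18]
  [8, -4, 0, 14]
  [-3, -7, 13, 0]
Key observation: every diagonal entry stays at the unit through all rounds, so no improving cycle exists.
Answer: CONVERGES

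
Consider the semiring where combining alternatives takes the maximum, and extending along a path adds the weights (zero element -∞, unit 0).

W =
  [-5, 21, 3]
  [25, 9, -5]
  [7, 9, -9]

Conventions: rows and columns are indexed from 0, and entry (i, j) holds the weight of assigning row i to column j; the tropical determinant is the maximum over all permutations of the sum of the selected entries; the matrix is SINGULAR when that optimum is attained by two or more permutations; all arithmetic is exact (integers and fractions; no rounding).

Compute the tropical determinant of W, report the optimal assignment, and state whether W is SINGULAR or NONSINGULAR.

σ = (0, 1, 2): (-5) + 9 + (-9) = -5
σ = (0, 2, 1): (-5) + (-5) + 9 = -1
σ = (1, 0, 2): 21 + 25 + (-9) = 37
σ = (1, 2, 0): 21 + (-5) + 7 = 23
σ = (2, 0, 1): 3 + 25 + 9 = 37
σ = (2, 1, 0): 3 + 9 + 7 = 19
Optimal value attained by: σ = (1, 0, 2).
Answer: det⊕(W) = 37; verdict: SINGULAR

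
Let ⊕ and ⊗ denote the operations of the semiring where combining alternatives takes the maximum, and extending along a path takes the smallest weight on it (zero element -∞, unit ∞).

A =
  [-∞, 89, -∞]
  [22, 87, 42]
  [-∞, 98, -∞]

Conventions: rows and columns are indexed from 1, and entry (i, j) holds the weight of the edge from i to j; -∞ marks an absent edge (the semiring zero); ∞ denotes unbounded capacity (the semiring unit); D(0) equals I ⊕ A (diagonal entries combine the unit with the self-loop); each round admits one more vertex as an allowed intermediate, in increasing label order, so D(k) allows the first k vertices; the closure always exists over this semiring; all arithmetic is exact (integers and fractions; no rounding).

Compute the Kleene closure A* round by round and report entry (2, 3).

D(0):
  [∞, 89, -∞]
  [22, ∞, 42]
  [-∞, 98, ∞]
D(1):
  [∞, 89, -∞]
  [22, ∞, 42]
  [-∞, 98, ∞]
D(2):
  [∞, 89, 42]
  [22, ∞, 42]
  [22, 98, ∞]
D(3):
  [∞, 89, 42]
  [22, ∞, 42]
  [22, 98, ∞]
Answer: A*[2][3] = 42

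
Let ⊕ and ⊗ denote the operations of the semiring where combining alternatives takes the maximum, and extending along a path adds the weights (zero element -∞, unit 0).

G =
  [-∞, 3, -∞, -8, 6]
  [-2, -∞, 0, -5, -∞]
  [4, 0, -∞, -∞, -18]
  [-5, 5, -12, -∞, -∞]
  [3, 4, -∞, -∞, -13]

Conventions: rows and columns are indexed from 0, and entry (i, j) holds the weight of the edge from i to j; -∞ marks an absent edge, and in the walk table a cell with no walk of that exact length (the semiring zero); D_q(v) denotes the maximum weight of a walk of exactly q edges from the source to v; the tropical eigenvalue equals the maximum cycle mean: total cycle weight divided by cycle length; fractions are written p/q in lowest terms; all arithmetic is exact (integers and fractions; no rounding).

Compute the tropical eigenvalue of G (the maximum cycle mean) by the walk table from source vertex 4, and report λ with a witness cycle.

q=0: [-∞, -∞, -∞, -∞, 0]
q=1: [3, 4, -∞, -∞, -13]
q=2: [2, 6, 4, -1, 9]
q=3: [12, 13, 6, 1, 8]
q=4: [11, 15, 13, 8, 18]
q=5: [21, 22, 15, 10, 17]
Optimal cycle mean attained by: cycle 0->4->0, total 6 + 3, length 2.
Answer: λ = 9/2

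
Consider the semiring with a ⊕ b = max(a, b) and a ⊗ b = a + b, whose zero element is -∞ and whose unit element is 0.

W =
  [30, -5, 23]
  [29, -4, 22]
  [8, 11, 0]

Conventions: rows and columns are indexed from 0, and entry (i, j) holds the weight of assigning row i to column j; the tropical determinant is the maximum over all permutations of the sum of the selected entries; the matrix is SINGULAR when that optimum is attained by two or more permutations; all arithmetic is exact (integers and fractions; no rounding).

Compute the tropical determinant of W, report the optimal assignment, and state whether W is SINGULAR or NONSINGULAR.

σ = (0, 1, 2): 30 + (-4) + 0 = 26
σ = (0, 2, 1): 30 + 22 + 11 = 63
σ = (1, 0, 2): (-5) + 29 + 0 = 24
σ = (1, 2, 0): (-5) + 22 + 8 = 25
σ = (2, 0, 1): 23 + 29 + 11 = 63
σ = (2, 1, 0): 23 + (-4) + 8 = 27
Optimal value attained by: σ = (0, 2, 1).
Answer: det⊕(W) = 63; verdict: SINGULAR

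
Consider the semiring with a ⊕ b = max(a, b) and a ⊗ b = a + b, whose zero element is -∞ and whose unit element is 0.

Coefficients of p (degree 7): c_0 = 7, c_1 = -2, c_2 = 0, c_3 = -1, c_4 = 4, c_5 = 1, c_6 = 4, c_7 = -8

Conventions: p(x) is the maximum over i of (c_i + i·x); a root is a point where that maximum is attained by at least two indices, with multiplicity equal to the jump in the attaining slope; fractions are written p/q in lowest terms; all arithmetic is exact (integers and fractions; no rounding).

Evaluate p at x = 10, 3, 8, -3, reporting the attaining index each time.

p(10) = max(7+0·10=7, -2+1·10=8, 0+2·10=20, -1+3·10=29, 4+4·10=44, 1+5·10=51, 4+6·10=64, -8+7·10=62) = 64 (attained by i=6)
p(3) = max(7+0·3=7, -2+1·3=1, 0+2·3=6, -1+3·3=8, 4+4·3=16, 1+5·3=16, 4+6·3=22, -8+7·3=13) = 22 (attained by i=6)
p(8) = max(7+0·8=7, -2+1·8=6, 0+2·8=16, -1+3·8=23, 4+4·8=36, 1+5·8=41, 4+6·8=52, -8+7·8=48) = 52 (attained by i=6)
p(-3) = max(7+0·(-3)=7, -2+1·(-3)=-5, 0+2·(-3)=-6, -1+3·(-3)=-10, 4+4·(-3)=-8, 1+5·(-3)=-14, 4+6·(-3)=-14, -8+7·(-3)=-29) = 7 (attained by i=0)
Answer: p(10) = 64; p(3) = 22; p(8) = 52; p(-3) = 7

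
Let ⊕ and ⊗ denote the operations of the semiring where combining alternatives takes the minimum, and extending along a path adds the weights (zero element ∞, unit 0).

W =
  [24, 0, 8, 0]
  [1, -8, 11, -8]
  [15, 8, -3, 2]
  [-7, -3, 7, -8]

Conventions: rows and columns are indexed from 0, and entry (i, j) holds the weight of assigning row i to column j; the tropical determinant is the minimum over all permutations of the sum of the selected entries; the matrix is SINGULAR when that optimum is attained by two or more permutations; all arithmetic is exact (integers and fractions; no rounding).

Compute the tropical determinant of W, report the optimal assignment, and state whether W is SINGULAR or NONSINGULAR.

σ = (0, 1, 2, 3): 24 + (-8) + (-3) + (-8) = 5
σ = (0, 1, 3, 2): 24 + (-8) + 2 + 7 = 25
σ = (0, 2, 1, 3): 24 + 11 + 8 + (-8) = 35
σ = (0, 2, 3, 1): 24 + 11 + 2 + (-3) = 34
σ = (0, 3, 1, 2): 24 + (-8) + 8 + 7 = 31
σ = (0, 3, 2, 1): 24 + (-8) + (-3) + (-3) = 10
σ = (1, 0, 2, 3): 0 + 1 + (-3) + (-8) = -10
σ = (1, 0, 3, 2): 0 + 1 + 2 + 7 = 10
σ = (1, 2, 0, 3): 0 + 11 + 15 + (-8) = 18
σ = (1, 2, 3, 0): 0 + 11 + 2 + (-7) = 6
σ = (1, 3, 0, 2): 0 + (-8) + 15 + 7 = 14
σ = (1, 3, 2, 0): 0 + (-8) + (-3) + (-7) = -18
σ = (2, 0, 1, 3): 8 + 1 + 8 + (-8) = 9
σ = (2, 0, 3, 1): 8 + 1 + 2 + (-3) = 8
σ = (2, 1, 0, 3): 8 + (-8) + 15 + (-8) = 7
σ = (2, 1, 3, 0): 8 + (-8) + 2 + (-7) = -5
σ = (2, 3, 0, 1): 8 + (-8) + 15 + (-3) = 12
σ = (2, 3, 1, 0): 8 + (-8) + 8 + (-7) = 1
σ = (3, 0, 1, 2): 0 + 1 + 8 + 7 = 16
σ = (3, 0, 2, 1): 0 + 1 + (-3) + (-3) = -5
σ = (3, 1, 0, 2): 0 + (-8) + 15 + 7 = 14
σ = (3, 1, 2, 0): 0 + (-8) + (-3) + (-7) = -18
σ = (3, 2, 0, 1): 0 + 11 + 15 + (-3) = 23
σ = (3, 2, 1, 0): 0 + 11 + 8 + (-7) = 12
Optimal value attained by: σ = (1, 3, 2, 0).
Answer: det⊕(W) = -18; verdict: SINGULAR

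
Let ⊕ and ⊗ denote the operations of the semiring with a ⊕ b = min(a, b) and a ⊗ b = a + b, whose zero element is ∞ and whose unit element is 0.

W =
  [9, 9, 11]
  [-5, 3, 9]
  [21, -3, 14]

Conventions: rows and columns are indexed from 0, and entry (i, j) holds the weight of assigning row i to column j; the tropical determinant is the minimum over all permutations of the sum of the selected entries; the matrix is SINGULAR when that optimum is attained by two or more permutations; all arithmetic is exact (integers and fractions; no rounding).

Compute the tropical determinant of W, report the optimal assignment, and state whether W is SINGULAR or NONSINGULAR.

σ = (0, 1, 2): 9 + 3 + 14 = 26
σ = (0, 2, 1): 9 + 9 + (-3) = 15
σ = (1, 0, 2): 9 + (-5) + 14 = 18
σ = (1, 2, 0): 9 + 9 + 21 = 39
σ = (2, 0, 1): 11 + (-5) + (-3) = 3
σ = (2, 1, 0): 11 + 3 + 21 = 35
Optimal value attained by: σ = (2, 0, 1).
Answer: det⊕(W) = 3; verdict: NONSINGULAR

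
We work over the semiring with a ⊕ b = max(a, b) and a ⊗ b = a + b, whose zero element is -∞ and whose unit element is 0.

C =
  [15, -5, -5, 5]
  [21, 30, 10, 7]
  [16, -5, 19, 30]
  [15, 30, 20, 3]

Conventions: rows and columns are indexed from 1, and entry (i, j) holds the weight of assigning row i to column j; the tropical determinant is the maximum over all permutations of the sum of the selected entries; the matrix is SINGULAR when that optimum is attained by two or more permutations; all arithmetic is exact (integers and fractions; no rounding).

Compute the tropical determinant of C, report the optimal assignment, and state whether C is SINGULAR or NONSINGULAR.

σ = (1, 2, 3, 4): 15 + 30 + 19 + 3 = 67
σ = (1, 2, 4, 3): 15 + 30 + 30 + 20 = 95
σ = (1, 3, 2, 4): 15 + 10 + (-5) + 3 = 23
σ = (1, 3, 4, 2): 15 + 10 + 30 + 30 = 85
σ = (1, 4, 2, 3): 15 + 7 + (-5) + 20 = 37
σ = (1, 4, 3, 2): 15 + 7 + 19 + 30 = 71
σ = (2, 1, 3, 4): (-5) + 21 + 19 + 3 = 38
σ = (2, 1, 4, 3): (-5) + 21 + 30 + 20 = 66
σ = (2, 3, 1, 4): (-5) + 10 + 16 + 3 = 24
σ = (2, 3, 4, 1): (-5) + 10 + 30 + 15 = 50
σ = (2, 4, 1, 3): (-5) + 7 + 16 + 20 = 38
σ = (2, 4, 3, 1): (-5) + 7 + 19 + 15 = 36
σ = (3, 1, 2, 4): (-5) + 21 + (-5) + 3 = 14
σ = (3, 1, 4, 2): (-5) + 21 + 30 + 30 = 76
σ = (3, 2, 1, 4): (-5) + 30 + 16 + 3 = 44
σ = (3, 2, 4, 1): (-5) + 30 + 30 + 15 = 70
σ = (3, 4, 1, 2): (-5) + 7 + 16 + 30 = 48
σ = (3, 4, 2, 1): (-5) + 7 + (-5) + 15 = 12
σ = (4, 1, 2, 3): 5 + 21 + (-5) + 20 = 41
σ = (4, 1, 3, 2): 5 + 21 + 19 + 30 = 75
σ = (4, 2, 1, 3): 5 + 30 + 16 + 20 = 71
σ = (4, 2, 3, 1): 5 + 30 + 19 + 15 = 69
σ = (4, 3, 1, 2): 5 + 10 + 16 + 30 = 61
σ = (4, 3, 2, 1): 5 + 10 + (-5) + 15 = 25
Optimal value attained by: σ = (1, 2, 4, 3).
Answer: det⊕(C) = 95; verdict: NONSINGULAR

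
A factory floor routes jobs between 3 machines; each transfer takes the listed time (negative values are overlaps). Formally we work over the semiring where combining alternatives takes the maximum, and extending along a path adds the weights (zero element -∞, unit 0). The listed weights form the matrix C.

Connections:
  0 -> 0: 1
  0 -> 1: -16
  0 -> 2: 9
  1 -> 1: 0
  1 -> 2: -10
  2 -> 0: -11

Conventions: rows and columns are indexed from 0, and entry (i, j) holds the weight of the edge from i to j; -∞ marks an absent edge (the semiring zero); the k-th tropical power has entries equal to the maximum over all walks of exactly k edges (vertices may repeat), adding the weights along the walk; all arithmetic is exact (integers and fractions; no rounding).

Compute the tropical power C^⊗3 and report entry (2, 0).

C^⊗2:
  [2, -15, 10]
  [-21, 0, -10]
  [-10, -27, -2]
C^⊗3:
  [3, -14, 11]
  [-20, 0, -10]
  [-9, -26, -1]
Key observation: the optimum is the walk 2->0->0->0, with weight (-11) + 1 + 1 = -9.
Optimal value attained by: walk 2->0->0->0.
Answer: (C^⊗3)[2][0] = -9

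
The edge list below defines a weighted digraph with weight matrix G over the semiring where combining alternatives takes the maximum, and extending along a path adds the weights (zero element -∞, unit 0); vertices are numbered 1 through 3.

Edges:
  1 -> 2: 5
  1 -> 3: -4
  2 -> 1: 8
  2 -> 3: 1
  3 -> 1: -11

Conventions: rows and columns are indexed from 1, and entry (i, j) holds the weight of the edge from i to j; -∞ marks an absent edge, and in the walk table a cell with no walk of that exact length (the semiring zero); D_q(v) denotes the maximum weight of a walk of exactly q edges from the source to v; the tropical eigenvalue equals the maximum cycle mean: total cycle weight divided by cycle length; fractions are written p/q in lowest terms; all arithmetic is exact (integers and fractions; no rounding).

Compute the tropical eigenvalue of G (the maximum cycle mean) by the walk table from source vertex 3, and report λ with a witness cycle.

q=0: [-∞, -∞, 0]
q=1: [-11, -∞, -∞]
q=2: [-∞, -6, -15]
q=3: [2, -∞, -5]
Optimal cycle mean attained by: cycle 1->2->1, total 5 + 8, length 2.
Answer: λ = 13/2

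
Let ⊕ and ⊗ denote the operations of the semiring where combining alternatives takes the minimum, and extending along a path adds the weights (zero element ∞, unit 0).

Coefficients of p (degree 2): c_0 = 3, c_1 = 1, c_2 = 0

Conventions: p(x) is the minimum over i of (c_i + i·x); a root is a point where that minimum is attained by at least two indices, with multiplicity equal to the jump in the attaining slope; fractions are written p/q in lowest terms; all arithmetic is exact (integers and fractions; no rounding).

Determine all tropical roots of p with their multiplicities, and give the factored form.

hull edge (i=0, c=3) to (i=1, c=1): slope -2, span 1
hull edge (i=1, c=1) to (i=2, c=0): slope -1, span 1
Factored form: p(x) = 0 ⊗ (x ⊕ 1) ⊗ (x ⊕ 2)
Answer: roots = 1 (mult 1), 2 (mult 1)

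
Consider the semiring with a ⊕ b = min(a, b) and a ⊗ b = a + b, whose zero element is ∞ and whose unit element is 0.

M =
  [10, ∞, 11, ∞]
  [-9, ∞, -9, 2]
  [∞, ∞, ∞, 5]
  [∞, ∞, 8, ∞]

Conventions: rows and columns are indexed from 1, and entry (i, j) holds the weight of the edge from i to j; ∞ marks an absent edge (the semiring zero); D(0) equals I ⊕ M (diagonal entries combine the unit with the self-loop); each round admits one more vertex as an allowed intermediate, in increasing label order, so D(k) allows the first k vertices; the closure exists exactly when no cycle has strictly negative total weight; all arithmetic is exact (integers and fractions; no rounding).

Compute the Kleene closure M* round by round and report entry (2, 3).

D(0):
  [0, ∞, 11, ∞]
  [-9, 0, -9, 2]
  [∞, ∞, 0, 5]
  [∞, ∞, 8, 0]
D(1):
  [0, ∞, 11, ∞]
  [-9, 0, -9, 2]
  [∞, ∞, 0, 5]
  [∞, ∞, 8, 0]
D(2):
  [0, ∞, 11, ∞]
  [-9, 0, -9, 2]
  [∞, ∞, 0, 5]
  [∞, ∞, 8, 0]
D(3):
  [0, ∞, 11, 16]
  [-9, 0, -9, -4]
  [∞, ∞, 0, 5]
  [∞, ∞, 8, 0]
D(4):
  [0, ∞, 11, 16]
  [-9, 0, -9, -4]
  [∞, ∞, 0, 5]
  [∞, ∞, 8, 0]
Answer: M*[2][3] = -9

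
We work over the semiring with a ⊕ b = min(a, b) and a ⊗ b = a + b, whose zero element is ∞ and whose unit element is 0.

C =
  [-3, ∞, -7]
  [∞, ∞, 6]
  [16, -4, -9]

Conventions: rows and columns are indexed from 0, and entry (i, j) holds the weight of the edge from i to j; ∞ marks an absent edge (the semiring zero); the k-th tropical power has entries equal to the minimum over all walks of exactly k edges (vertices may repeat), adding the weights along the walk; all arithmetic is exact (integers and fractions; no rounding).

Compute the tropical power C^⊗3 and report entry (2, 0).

C^⊗2:
  [-6, -11, -16]
  [22, 2, -3]
  [7, -13, -18]
C^⊗3:
  [-9, -20, -25]
  [13, -7, -12]
  [-2, -22, -27]
Key observation: the optimum is the walk 2->2->2->0, with weight (-9) + (-9) + 16 = -2.
Optimal value attained by: walk 2->2->2->0.
Answer: (C^⊗3)[2][0] = -2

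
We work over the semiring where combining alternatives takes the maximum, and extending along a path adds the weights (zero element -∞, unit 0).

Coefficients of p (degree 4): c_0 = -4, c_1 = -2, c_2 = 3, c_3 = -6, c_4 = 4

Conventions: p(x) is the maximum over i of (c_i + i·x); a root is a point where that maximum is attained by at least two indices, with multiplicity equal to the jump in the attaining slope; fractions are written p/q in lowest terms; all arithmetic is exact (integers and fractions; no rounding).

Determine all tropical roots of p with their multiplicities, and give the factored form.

hull edge (i=0, c=-4) to (i=2, c=3): slope 7/2, span 2
hull edge (i=2, c=3) to (i=4, c=4): slope 1/2, span 2
Factored form: p(x) = 4 ⊗ (x ⊕ (-7/2)) ⊗ (x ⊕ (-7/2)) ⊗ (x ⊕ (-1/2)) ⊗ (x ⊕ (-1/2))
Answer: roots = -7/2 (mult 2), -1/2 (mult 2)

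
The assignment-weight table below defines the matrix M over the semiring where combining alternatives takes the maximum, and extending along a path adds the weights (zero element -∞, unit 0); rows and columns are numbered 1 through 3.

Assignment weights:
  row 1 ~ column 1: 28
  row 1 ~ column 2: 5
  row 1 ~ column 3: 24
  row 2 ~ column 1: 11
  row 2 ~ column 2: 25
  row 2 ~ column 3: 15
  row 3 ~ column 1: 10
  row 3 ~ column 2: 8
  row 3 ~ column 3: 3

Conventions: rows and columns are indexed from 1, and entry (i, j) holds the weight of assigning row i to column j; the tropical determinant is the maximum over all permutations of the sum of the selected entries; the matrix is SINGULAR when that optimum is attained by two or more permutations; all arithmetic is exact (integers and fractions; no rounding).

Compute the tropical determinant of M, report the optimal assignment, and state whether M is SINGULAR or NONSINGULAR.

σ = (1, 2, 3): 28 + 25 + 3 = 56
σ = (1, 3, 2): 28 + 15 + 8 = 51
σ = (2, 1, 3): 5 + 11 + 3 = 19
σ = (2, 3, 1): 5 + 15 + 10 = 30
σ = (3, 1, 2): 24 + 11 + 8 = 43
σ = (3, 2, 1): 24 + 25 + 10 = 59
Optimal value attained by: σ = (3, 2, 1).
Answer: det⊕(M) = 59; verdict: NONSINGULAR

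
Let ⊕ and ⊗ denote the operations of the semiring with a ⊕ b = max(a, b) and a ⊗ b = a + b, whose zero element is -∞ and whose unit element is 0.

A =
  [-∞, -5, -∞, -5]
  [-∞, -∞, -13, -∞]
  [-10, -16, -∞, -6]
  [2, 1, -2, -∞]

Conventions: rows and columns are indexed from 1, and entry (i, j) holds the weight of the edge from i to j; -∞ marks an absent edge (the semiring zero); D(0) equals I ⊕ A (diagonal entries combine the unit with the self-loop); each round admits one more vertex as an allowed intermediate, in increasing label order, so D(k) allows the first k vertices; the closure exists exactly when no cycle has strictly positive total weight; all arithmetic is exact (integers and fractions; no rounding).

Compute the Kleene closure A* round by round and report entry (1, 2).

D(0):
  [0, -5, -∞, -5]
  [-∞, 0, -13, -∞]
  [-10, -16, 0, -6]
  [2, 1, -2, 0]
D(1):
  [0, -5, -∞, -5]
  [-∞, 0, -13, -∞]
  [-10, -15, 0, -6]
  [2, 1, -2, 0]
D(2):
  [0, -5, -18, -5]
  [-∞, 0, -13, -∞]
  [-10, -15, 0, -6]
  [2, 1, -2, 0]
D(3):
  [0, -5, -18, -5]
  [-23, 0, -13, -19]
  [-10, -15, 0, -6]
  [2, 1, -2, 0]
D(4):
  [0, -4, -7, -5]
  [-17, 0, -13, -19]
  [-4, -5, 0, -6]
  [2, 1, -2, 0]
Answer: A*[1][2] = -4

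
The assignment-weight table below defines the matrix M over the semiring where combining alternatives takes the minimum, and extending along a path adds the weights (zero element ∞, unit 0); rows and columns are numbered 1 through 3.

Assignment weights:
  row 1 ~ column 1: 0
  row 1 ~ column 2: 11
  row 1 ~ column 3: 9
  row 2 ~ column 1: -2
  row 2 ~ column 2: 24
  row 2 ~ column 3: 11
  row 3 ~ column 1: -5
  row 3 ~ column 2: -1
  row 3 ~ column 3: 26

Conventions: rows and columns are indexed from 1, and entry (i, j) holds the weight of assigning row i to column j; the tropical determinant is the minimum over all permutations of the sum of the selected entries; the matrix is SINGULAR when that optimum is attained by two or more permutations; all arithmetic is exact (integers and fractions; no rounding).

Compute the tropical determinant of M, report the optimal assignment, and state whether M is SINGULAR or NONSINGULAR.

σ = (1, 2, 3): 0 + 24 + 26 = 50
σ = (1, 3, 2): 0 + 11 + (-1) = 10
σ = (2, 1, 3): 11 + (-2) + 26 = 35
σ = (2, 3, 1): 11 + 11 + (-5) = 17
σ = (3, 1, 2): 9 + (-2) + (-1) = 6
σ = (3, 2, 1): 9 + 24 + (-5) = 28
Optimal value attained by: σ = (3, 1, 2).
Answer: det⊕(M) = 6; verdict: NONSINGULAR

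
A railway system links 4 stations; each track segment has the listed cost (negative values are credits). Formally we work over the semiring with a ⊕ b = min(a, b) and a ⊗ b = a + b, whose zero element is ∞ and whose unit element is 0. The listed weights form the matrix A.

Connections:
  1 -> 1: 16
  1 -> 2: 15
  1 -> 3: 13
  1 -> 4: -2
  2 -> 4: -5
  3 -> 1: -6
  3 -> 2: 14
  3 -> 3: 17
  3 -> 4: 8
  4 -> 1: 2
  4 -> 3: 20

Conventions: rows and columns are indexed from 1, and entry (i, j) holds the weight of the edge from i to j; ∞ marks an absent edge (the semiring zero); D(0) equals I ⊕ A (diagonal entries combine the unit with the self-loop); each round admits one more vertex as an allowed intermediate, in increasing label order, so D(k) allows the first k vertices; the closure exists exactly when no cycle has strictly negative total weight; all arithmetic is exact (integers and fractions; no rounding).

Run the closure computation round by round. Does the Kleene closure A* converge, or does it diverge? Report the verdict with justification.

D(0):
  [0, 15, 13, -2]
  [∞, 0, ∞, -5]
  [-6, 14, 0, 8]
  [2, ∞, 20, 0]
D(1):
  [0, 15, 13, -2]
  [∞, 0, ∞, -5]
  [-6, 9, 0, -8]
  [2, 17, 15, 0]
D(2):
  [0, 15, 13, -2]
  [∞, 0, ∞, -5]
  [-6, 9, 0, -8]
  [2, 17, 15, 0]
D(3):
  [0, 15, 13, -2]
  [∞, 0, ∞, -5]
  [-6, 9, 0, -8]
  [2, 17, 15, 0]
D(4):
  [0, 15, 13, -2]
  [-3, 0, 10, -5]
  [-6, 9, 0, -8]
  [2, 17, 15, 0]
Key observation: every diagonal entry stays at the unit through all rounds, so no improving cycle exists.
Answer: CONVERGES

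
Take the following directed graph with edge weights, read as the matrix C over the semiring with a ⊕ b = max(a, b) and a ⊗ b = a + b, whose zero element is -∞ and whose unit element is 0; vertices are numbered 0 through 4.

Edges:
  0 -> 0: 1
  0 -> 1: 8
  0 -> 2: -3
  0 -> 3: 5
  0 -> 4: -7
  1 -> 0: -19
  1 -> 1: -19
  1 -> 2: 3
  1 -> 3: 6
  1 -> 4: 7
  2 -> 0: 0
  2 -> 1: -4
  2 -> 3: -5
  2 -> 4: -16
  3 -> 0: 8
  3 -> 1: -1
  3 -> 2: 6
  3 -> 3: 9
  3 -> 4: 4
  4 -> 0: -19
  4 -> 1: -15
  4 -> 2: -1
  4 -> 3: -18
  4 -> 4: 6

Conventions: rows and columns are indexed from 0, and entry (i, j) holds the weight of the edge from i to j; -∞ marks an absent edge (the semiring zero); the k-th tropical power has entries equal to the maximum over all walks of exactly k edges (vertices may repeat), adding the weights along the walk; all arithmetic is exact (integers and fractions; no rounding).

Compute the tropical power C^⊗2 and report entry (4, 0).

C^⊗2:
  [13, 9, 11, 14, 15]
  [14, 5, 12, 15, 13]
  [3, 8, 1, 5, 3]
  [17, 16, 15, 18, 13]
  [-1, -5, 5, -6, 12]
Key observation: the optimum is the walk 4->2->0, with weight (-1) + 0 = -1.
Optimal value attained by: walk 4->2->0.
Answer: (C^⊗2)[4][0] = -1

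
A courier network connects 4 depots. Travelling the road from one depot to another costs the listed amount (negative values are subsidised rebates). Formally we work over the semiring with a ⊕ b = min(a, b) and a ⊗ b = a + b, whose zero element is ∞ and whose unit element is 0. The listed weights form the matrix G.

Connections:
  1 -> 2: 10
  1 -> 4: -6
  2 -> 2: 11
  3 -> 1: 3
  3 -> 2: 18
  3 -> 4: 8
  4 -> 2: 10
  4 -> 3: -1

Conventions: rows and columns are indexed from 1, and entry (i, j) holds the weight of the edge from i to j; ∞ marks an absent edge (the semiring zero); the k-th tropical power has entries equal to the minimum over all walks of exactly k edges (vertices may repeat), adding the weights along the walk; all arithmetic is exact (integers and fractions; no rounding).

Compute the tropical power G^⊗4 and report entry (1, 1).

G^⊗2:
  [∞, 4, -7, ∞]
  [∞, 22, ∞, ∞]
  [∞, 13, 7, -3]
  [2, 17, ∞, 7]
G^⊗3:
  [-4, 11, ∞, 1]
  [∞, 33, ∞, ∞]
  [10, 7, -4, 15]
  [∞, 12, 6, -4]
G^⊗4:
  [∞, 6, 0, -10]
  [∞, 44, ∞, ∞]
  [-1, 14, 14, 4]
  [9, 6, -5, 14]
Key observation: no walk of exactly 4 edges connects these vertices, so the entry is the semiring zero.
Answer: (G^⊗4)[1][1] = ∞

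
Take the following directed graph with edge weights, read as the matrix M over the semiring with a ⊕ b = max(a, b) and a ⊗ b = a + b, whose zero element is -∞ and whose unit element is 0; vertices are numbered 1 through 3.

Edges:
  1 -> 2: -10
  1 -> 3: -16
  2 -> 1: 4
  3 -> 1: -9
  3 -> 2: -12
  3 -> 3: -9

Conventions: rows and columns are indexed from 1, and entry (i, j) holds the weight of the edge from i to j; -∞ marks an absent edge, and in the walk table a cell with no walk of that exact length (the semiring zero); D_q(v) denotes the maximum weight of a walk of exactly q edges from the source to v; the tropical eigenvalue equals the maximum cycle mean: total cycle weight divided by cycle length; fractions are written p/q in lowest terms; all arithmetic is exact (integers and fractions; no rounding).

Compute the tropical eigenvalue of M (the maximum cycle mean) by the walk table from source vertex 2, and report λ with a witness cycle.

q=0: [-∞, 0, -∞]
q=1: [4, -∞, -∞]
q=2: [-∞, -6, -12]
q=3: [-2, -24, -21]
Optimal cycle mean attained by: cycle 1->2->1, total (-10) + 4, length 2.
Answer: λ = -3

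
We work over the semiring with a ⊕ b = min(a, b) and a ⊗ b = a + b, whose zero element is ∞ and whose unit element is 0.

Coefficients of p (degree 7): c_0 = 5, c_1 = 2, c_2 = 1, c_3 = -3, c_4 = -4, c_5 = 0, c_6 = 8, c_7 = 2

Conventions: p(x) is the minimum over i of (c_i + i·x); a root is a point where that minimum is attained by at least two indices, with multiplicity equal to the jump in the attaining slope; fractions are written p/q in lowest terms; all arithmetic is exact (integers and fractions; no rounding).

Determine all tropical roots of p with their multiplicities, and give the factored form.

hull edge (i=0, c=5) to (i=1, c=2): slope -3, span 1
hull edge (i=1, c=2) to (i=3, c=-3): slope -5/2, span 2
hull edge (i=3, c=-3) to (i=4, c=-4): slope -1, span 1
hull edge (i=4, c=-4) to (i=7, c=2): slope 2, span 3
Factored form: p(x) = 2 ⊗ (x ⊕ (-2)) ⊗ (x ⊕ (-2)) ⊗ (x ⊕ (-2)) ⊗ (x ⊕ 1) ⊗ (x ⊕ 5/2) ⊗ (x ⊕ 5/2) ⊗ (x ⊕ 3)
Answer: roots = -2 (mult 3), 1 (mult 1), 5/2 (mult 2), 3 (mult 1)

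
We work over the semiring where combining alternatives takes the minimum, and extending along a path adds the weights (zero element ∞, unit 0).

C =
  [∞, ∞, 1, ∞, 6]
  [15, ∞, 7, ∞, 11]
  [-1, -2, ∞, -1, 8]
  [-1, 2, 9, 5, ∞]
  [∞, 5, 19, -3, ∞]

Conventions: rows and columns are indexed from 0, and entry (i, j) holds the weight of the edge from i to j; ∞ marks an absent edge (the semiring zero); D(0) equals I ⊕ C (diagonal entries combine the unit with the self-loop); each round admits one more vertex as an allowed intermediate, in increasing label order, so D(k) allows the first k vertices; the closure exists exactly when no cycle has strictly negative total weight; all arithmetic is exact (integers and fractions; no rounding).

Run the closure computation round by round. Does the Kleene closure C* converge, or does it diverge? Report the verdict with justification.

D(0):
  [0, ∞, 1, ∞, 6]
  [15, 0, 7, ∞, 11]
  [-1, -2, 0, -1, 8]
  [-1, 2, 9, 0, ∞]
  [∞, 5, 19, -3, 0]
D(1):
  [0, ∞, 1, ∞, 6]
  [15, 0, 7, ∞, 11]
  [-1, -2, 0, -1, 5]
  [-1, 2, 0, 0, 5]
  [∞, 5, 19, -3, 0]
D(2):
  [0, ∞, 1, ∞, 6]
  [15, 0, 7, ∞, 11]
  [-1, -2, 0, -1, 5]
  [-1, 2, 0, 0, 5]
  [20, 5, 12, -3, 0]
Detection: at round 3, diagonal entry (3, 3) turns strictly negative.
Key observation: the cycle 3->0->2->3 has total weight (-1) + 1 + (-1), which is strictly negative.
Answer: DIVERGES — negative cycle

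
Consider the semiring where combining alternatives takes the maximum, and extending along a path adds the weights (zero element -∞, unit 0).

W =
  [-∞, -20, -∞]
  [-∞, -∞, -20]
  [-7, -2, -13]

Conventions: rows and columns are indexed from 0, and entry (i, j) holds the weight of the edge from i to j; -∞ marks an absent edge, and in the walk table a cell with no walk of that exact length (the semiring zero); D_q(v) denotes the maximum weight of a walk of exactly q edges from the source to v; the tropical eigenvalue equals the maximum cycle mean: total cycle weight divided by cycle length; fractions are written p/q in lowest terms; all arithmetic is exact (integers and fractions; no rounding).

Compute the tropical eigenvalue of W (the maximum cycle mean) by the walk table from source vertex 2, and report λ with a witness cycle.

q=0: [-∞, -∞, 0]
q=1: [-7, -2, -13]
q=2: [-20, -15, -22]
q=3: [-29, -24, -35]
Optimal cycle mean attained by: cycle 1->2->1, total (-20) + (-2), length 2.
Answer: λ = -11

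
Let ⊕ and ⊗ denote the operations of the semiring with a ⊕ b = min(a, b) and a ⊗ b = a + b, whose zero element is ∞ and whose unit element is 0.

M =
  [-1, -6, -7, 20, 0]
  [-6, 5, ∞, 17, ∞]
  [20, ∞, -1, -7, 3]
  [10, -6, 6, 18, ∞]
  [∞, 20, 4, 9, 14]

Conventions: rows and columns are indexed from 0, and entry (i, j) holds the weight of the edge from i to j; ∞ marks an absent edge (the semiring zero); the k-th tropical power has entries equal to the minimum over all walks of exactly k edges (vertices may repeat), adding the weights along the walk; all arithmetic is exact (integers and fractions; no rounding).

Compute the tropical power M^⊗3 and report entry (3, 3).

M^⊗2:
  [-12, -7, -8, -14, -4]
  [-7, -12, -13, 14, -6]
  [3, -13, -2, -8, 2]
  [-12, -1, 3, -1, 9]
  [14, 3, 3, -3, 7]
M^⊗3:
  [-13, -20, -19, -15, -12]
  [-18, -13, -14, -20, -10]
  [-19, -14, -4, -9, 1]
  [-13, -18, -19, -4, -12]
  [-3, -9, 2, -4, 6]
Key observation: the optimum is the walk 3->0->2->3, with weight 10 + (-7) + (-7) = -4.
Optimal value attained by: walk 3->0->2->3.
Answer: (M^⊗3)[3][3] = -4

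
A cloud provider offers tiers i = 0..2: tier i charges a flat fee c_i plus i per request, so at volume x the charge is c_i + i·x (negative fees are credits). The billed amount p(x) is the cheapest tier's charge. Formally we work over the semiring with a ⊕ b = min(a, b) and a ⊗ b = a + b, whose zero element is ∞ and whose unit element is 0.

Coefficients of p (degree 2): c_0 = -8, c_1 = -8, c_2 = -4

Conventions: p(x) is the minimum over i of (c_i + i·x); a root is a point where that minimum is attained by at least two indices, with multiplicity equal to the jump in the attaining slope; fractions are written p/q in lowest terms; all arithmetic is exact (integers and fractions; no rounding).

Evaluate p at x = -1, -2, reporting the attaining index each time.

p(-1) = min(-8+0·(-1)=-8, -8+1·(-1)=-9, -4+2·(-1)=-6) = -9 (attained by i=1)
p(-2) = min(-8+0·(-2)=-8, -8+1·(-2)=-10, -4+2·(-2)=-8) = -10 (attained by i=1)
Answer: p(-1) = -9; p(-2) = -10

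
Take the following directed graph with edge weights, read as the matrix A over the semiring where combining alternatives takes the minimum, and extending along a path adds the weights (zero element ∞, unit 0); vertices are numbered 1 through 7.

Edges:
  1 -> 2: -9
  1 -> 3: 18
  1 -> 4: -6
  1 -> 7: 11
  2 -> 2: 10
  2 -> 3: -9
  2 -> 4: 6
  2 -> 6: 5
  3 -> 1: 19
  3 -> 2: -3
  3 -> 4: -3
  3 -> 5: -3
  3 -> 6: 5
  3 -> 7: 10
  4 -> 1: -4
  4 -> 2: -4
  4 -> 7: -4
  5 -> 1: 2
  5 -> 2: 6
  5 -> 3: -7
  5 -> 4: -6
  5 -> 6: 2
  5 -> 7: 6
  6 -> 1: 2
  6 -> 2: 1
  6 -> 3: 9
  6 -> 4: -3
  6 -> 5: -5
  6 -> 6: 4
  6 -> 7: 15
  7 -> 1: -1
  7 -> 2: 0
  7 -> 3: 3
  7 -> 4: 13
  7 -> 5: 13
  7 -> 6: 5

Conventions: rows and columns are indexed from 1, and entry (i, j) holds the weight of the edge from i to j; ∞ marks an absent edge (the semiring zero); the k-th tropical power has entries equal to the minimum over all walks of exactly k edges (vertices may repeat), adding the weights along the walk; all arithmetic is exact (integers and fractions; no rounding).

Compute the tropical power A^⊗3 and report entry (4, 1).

A^⊗2:
  [-10, -10, -18, -3, 15, -4, -10]
  [2, -12, 1, -12, -12, -4, 1]
  [-7, -7, -12, -9, 0, -1, -7]
  [-5, -13, -13, -10, 9, 1, 7]
  [-10, -10, -3, -10, -10, -2, -10]
  [-7, -7, -12, -11, -1, -3, -7]
  [7, -10, -9, -7, 0, 5, 9]
A^⊗3:
  [-11, -21, -19, -21, -21, -13, -8]
  [-16, -16, -21, -18, -9, -10, -16]
  [-13, -16, -16, -15, -15, -7, -13]
  [-14, -16, -22, -16, -16, -8, -14]
  [-14, -19, -19, -16, -7, -8, -14]
  [-15, -16, -16, -15, -15, -7, -15]
  [-11, -12, -19, -12, -12, -5, -11]
Key observation: the optimum is the walk 4->1->4->1, with weight (-4) + (-6) + (-4) = -14.
Optimal value attained by: walk 4->1->4->1.
Answer: (A^⊗3)[4][1] = -14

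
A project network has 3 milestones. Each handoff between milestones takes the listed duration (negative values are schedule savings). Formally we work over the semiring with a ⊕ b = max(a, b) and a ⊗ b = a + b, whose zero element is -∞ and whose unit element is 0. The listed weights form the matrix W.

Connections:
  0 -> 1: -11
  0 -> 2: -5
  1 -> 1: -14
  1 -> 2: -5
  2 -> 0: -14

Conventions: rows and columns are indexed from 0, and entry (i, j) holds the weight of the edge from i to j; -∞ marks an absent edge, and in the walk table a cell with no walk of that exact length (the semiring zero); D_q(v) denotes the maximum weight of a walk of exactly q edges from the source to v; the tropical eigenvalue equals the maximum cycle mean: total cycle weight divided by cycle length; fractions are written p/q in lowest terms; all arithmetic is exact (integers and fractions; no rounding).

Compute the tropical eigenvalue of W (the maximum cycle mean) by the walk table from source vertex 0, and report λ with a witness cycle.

q=0: [0, -∞, -∞]
q=1: [-∞, -11, -5]
q=2: [-19, -25, -16]
q=3: [-30, -30, -24]
Optimal cycle mean attained by: cycle 0->2->0, total (-5) + (-14), length 2.
Answer: λ = -19/2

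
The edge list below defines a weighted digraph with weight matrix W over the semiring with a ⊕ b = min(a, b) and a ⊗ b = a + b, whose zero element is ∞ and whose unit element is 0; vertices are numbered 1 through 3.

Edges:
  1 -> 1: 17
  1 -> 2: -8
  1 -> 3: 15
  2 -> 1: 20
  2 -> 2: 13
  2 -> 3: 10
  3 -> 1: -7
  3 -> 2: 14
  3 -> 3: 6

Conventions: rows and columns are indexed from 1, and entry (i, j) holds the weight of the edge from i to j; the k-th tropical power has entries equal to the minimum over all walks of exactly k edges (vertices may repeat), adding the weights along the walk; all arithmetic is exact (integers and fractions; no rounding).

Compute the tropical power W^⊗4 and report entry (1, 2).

W^⊗2:
  [8, 5, 2]
  [3, 12, 16]
  [-1, -15, 8]
W^⊗3:
  [-5, 0, 8]
  [9, -5, 18]
  [1, -9, -5]
W^⊗4:
  [1, -13, 10]
  [11, 1, 5]
  [-12, -7, 1]
Key observation: the optimum is the walk 1->2->3->1->2, with weight (-8) + 10 + (-7) + (-8) = -13.
Optimal value attained by: walk 1->2->3->1->2.
Answer: (W^⊗4)[1][2] = -13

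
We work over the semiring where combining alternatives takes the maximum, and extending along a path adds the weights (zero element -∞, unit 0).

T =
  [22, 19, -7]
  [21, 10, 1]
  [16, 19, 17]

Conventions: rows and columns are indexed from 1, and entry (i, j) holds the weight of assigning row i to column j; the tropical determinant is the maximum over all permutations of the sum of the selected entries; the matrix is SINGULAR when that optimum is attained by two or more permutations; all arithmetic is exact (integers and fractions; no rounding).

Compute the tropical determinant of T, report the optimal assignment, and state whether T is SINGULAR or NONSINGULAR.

σ = (1, 2, 3): 22 + 10 + 17 = 49
σ = (1, 3, 2): 22 + 1 + 19 = 42
σ = (2, 1, 3): 19 + 21 + 17 = 57
σ = (2, 3, 1): 19 + 1 + 16 = 36
σ = (3, 1, 2): (-7) + 21 + 19 = 33
σ = (3, 2, 1): (-7) + 10 + 16 = 19
Optimal value attained by: σ = (2, 1, 3).
Answer: det⊕(T) = 57; verdict: NONSINGULAR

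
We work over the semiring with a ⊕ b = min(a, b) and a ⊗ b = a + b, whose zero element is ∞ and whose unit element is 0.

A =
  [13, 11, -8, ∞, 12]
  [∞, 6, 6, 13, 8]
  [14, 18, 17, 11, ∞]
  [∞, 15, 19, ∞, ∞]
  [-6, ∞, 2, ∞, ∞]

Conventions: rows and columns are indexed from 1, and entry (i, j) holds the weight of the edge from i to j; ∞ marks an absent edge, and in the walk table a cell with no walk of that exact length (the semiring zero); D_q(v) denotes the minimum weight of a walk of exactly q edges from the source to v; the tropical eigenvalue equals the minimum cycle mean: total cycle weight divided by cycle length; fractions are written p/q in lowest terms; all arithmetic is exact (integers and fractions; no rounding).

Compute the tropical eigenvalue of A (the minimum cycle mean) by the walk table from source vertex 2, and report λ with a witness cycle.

q=0: [∞, 0, ∞, ∞, ∞]
q=1: [∞, 6, 6, 13, 8]
q=2: [2, 12, 10, 17, 14]
q=3: [8, 13, -6, 21, 14]
q=4: [8, 12, 0, 5, 20]
q=5: [14, 18, 0, 11, 20]
Optimal cycle mean attained by: cycle 1->3->1, total (-8) + 14, length 2.
Answer: λ = 3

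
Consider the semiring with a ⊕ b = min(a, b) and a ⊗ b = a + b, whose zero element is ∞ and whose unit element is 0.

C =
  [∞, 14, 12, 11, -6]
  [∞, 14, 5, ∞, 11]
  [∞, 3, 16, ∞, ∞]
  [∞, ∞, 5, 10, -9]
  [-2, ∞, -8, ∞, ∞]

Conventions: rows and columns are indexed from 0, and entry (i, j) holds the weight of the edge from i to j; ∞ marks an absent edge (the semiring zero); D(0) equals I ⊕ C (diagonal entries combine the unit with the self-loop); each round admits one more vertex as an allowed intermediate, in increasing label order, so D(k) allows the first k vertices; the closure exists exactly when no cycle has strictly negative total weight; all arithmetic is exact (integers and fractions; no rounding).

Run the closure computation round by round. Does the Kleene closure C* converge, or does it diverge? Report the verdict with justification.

D(0):
  [0, 14, 12, 11, -6]
  [∞, 0, 5, ∞, 11]
  [∞, 3, 0, ∞, ∞]
  [∞, ∞, 5, 0, -9]
  [-2, ∞, -8, ∞, 0]
Detection: at round 1, diagonal entry (4, 4) turns strictly negative.
Key observation: the cycle 4->0->4 has total weight (-2) + (-6), which is strictly negative.
Answer: DIVERGES — negative cycle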